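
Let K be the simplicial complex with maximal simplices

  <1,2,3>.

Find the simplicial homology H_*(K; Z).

K has 3 vertices, 3 edges, 1 triangle.
rank ∂_0 = 0, rank ∂_1 = 2 ⇒ b_0 = 3 − 0 − 2 = 1; all invariant factors of ∂_1 are 1 so no torsion. So H_0 ≅ Z.
rank ∂_1 = 2, rank ∂_2 = 1 ⇒ b_1 = 3 − 2 − 1 = 0; all invariant factors of ∂_2 are 1 so no torsion. So H_1 ≅ 0.
rank ∂_2 = 1, rank ∂_3 = 0 ⇒ b_2 = 1 − 1 − 0 = 0. So H_2 ≅ 0.

H_0 ≅ Z,  H_1 = 0,  H_2 = 0.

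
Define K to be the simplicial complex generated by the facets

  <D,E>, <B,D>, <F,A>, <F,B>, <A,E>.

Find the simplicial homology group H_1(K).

H_1 ≅ Z.

K has 5 vertices, 5 edges.
rank ∂_1 = 4, rank ∂_2 = 0 ⇒ b_1 = 5 − 4 − 0 = 1. So H_1 ≅ Z.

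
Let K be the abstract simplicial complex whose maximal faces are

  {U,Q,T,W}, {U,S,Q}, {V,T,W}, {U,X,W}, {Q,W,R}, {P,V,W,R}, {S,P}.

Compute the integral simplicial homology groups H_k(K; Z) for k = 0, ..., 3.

H_0 ≅ Z,  H_1 ≅ Z,  H_2 = 0,  H_3 = 0.

Fix the vertex order P < Q < R < S < T < U < V < W < X and write every simplex with vertices in increasing order. Then dim K = 3 and the simplices of K are:

  0-simplices (9): P, Q, R, S, T, U, V, W, X
  1-simplices (19): PR, PS, PV, PW, QR, QS, QT, QU, QW, RV, RW, SU, TU, TV, TW, UW, UX, VW, WX
  2-simplices (12): PRV, PRW, PVW, QRW, QSU, QTU, QTW, QUW, RVW, TUW, TVW, UWX
  3-simplices (2): PRVW, QTUW

so the chain groups are C_0 ≅ Z^9, C_1 ≅ Z^19, C_2 ≅ Z^12, C_3 ≅ Z^2.

Boundary ∂_1: C_1 → C_0 is given by ∂[p,q] = [q] − [p]. For instance
  ∂PV = V − P.
The 9×19 boundary matrix has rank 8 and Smith normal form diag(1,1,1,1,1,1,1,1).

∂_2: C_2 → C_1 sends each 2-simplex [p,q,r] to [q,r] − [p,r] + [p,q]. For instance
  ∂QTW = TW − QW + QT,
  ∂QTU = TU − QU + QT.
As a 19×12 matrix over Z this has rank 10, with invariant factors (1,1,1,1,1,1,1,1,1,1).

Boundary ∂_3: C_3 → C_2 sends each 3-simplex σ to the alternating sum Σ_i (−1)^i (σ with its i-th vertex removed). For instance
  ∂QTUW = TUW − QUW + QTW − QTU,
  ∂PRVW = RVW − PVW + PRW − PRV.
The resulting 12×2 matrix has rank 2, and its Smith normal form has invariant factors (1,1).

From H_k ≅ ker(∂_k) / im(∂_{k+1}) we obtain:

  H_0: rank C_0 − rank ∂_1 = 9 − 8 = 1, and the invariant factors of ∂_1 are all 1, so H_0 ≅ Z.
  H_1: rank ker ∂_1 − rank ∂_2 = (19 − 8) − 10 = 1, and the invariant factors of ∂_2 are all 1, so H_1 ≅ Z.
  H_2: rank ker ∂_2 − rank ∂_3 = (12 − 10) − 2 = 0, and the invariant factors of ∂_3 are all 1, so H_2 ≅ 0.
  H_3: rank ker ∂_3 − rank ∂_4 = (2 − 2) − 0 = 0, and there is no ∂_4, so H_3 ≅ 0.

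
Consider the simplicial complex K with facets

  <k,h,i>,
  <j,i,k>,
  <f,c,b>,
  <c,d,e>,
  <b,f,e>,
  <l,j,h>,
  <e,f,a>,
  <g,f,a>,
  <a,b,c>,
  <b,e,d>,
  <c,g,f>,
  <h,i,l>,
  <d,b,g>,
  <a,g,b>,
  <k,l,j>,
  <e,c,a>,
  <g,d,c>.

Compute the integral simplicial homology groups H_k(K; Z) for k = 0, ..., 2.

Fix the vertex order a < b < c < d < e < f < g < h < i < j < k < l and write every simplex with vertices in increasing order. Then dim K = 2 and the simplices of K are:

  0-simplices (12): a, b, c, d, e, f, g, h, i, j, k, l
  1-simplices (28): ab, ac, ae, af, ag, bc, bd, be, bf, bg, cd, ce, cf, cg, de, dg, ef, fg, hi, hj, hk, hl, ij, ik, il, jk, jl, kl
  2-simplices (17): abc, abg, ace, aef, afg, bcf, bde, bdg, bef, cde, cdg, cfg, hik, hil, hjl, ijk, jkl

so the chain groups are C_0 ≅ Z^12, C_1 ≅ Z^28, C_2 ≅ Z^17.

Boundary ∂_1: C_1 → C_0 is given by ∂[p,q] = [q] − [p].
This gives a 12×28 integer matrix of rank 10; reducing to Smith normal form yields diagonal entries (1,1,1,1,1,1,1,1,1,1).

∂_2: C_2 → C_1 sends each 2-simplex [p,q,r] to [q,r] − [p,r] + [p,q]. For instance
  ∂hjl = jl − hl + hj,
  ∂bcf = cf − bf + bc.
As a 28×17 matrix over Z this has rank 17, with invariant factors (1,1,1,1,1,1,1,1,1,1,1,1,1,1,1,1,2).

Reading off H_k = ker ∂_k / im ∂_{k+1}:

  H_0: rank C_0 − rank ∂_1 = 12 − 10 = 2, and the invariant factors of ∂_1 are all 1, so H_0 = Z^2.
  H_1: rank ker ∂_1 − rank ∂_2 = (28 − 10) − 17 = 1, and ∂_2 has invariant factor 2 > 1, so H_1 = Z ⊕ Z/2.
  H_2: rank ker ∂_2 − rank ∂_3 = (17 − 17) − 0 = 0, and there is no ∂_3, so H_2 = 0.

As a check, the Euler characteristic is 12 − 28 + 17 = 1, which agrees with 2 − 1 + 0 = 1.

H_0 ≅ Z^2,  H_1 ≅ Z ⊕ Z/2,  H_2 = 0.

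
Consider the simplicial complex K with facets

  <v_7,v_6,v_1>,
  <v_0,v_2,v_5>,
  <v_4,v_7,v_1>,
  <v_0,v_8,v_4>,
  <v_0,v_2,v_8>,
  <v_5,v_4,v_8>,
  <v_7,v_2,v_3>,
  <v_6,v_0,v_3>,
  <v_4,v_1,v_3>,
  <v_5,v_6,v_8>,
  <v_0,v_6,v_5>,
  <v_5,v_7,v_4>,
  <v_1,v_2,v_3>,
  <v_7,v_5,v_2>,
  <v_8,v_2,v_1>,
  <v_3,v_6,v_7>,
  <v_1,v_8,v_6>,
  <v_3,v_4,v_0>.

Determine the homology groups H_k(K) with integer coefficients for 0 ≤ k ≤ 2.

H_0 = Z,  H_1 = Z ⊕ Z/2,  H_2 = 0.

Fix the vertex order v_0 < v_1 < v_2 < v_3 < v_4 < v_5 < v_6 < v_7 < v_8 and write every simplex with vertices in increasing order. Then dim K = 2 and the simplices of K are:

  0-simplices (9): [v_0], [v_1], [v_2], [v_3], [v_4], [v_5], [v_6], [v_7], [v_8]
  1-simplices (27): (27 of them)
  2-simplices (18): (18 of them)

Hence C_0 ≅ Z^9, C_1 ≅ Z^27, C_2 ≅ Z^18.

∂_1: C_1 → C_0 maps an edge to its endpoints' difference, ∂[p,q] = q − p. For instance
  ∂[v_0,v_8] = [v_8] − [v_0].
The 9×27 boundary matrix has rank 8 and Smith normal form diag(1,1,1,1,1,1,1,1).

Boundary ∂_2: C_2 → C_1 acts by ∂[p,q,r] = [q,r] − [p,r] + [p,q]. For instance
  ∂[v_2,v_5,v_7] = [v_5,v_7] − [v_2,v_7] + [v_2,v_5],
  ∂[v_1,v_6,v_7] = [v_6,v_7] − [v_1,v_7] + [v_1,v_6].
This gives a 27×18 integer matrix of rank 18; reducing to Smith normal form yields diagonal entries (1,1,1,1,1,1,1,1,1,1,1,1,1,1,1,1,1,2).

Now H_k = ker ∂_k / im ∂_{k+1}, so:

  H_0: rank C_0 − rank ∂_1 = 9 − 8 = 1, and the invariant factors of ∂_1 are all 1, so H_0 = Z.
  H_1: rank ker ∂_1 − rank ∂_2 = (27 − 8) − 18 = 1, and ∂_2 has invariant factor 2 > 1, so H_1 = Z ⊕ Z/2.
  H_2: rank ker ∂_2 − rank ∂_3 = (18 − 18) − 0 = 0, and there is no ∂_3, so H_2 = 0.

(K is a triangulation of the Klein bottle.)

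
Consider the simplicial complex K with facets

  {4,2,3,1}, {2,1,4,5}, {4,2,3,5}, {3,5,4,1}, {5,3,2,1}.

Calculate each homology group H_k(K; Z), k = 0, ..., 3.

H_0 ≅ Z,  H_1 = 0,  H_2 = 0,  H_3 ≅ Z.

Order the vertices as 1 < 2 < 3 < 4 < 5. Listing each simplex with vertices in this order, K has dimension 3 with simplices:

  0-simplices (5): [1], [2], [3], [4], [5]
  1-simplices (10): [1,2], [1,3], [1,4], [1,5], [2,3], [2,4], [2,5], [3,4], [3,5], [4,5]
  2-simplices (10): [1,2,3], [1,2,4], [1,2,5], [1,3,4], [1,3,5], [1,4,5], [2,3,4], [2,3,5], [2,4,5], [3,4,5]
  3-simplices (5): [1,2,3,4], [1,2,3,5], [1,2,4,5], [1,3,4,5], [2,3,4,5]

giving chain groups C_0 ≅ Z^5, C_1 ≅ Z^10, C_2 ≅ Z^10, C_3 ≅ Z^5.

The boundary map ∂_1: C_1 → C_0 is given by ∂[p,q] = [q] − [p].
The 5×10 boundary matrix has rank 4 and Smith normal form diag(1,1,1,1).

Boundary ∂_2: C_2 → C_1 sends each 2-simplex [p,q,r] to [q,r] − [p,r] + [p,q]. For instance
  ∂[1,2,4] = [2,4] − [1,4] + [1,2],
  ∂[1,4,5] = [4,5] − [1,5] + [1,4].
The 10×10 boundary matrix has rank 6 and Smith normal form diag(1,1,1,1,1,1).

The boundary map ∂_3: C_3 → C_2 sends each 3-simplex σ to the alternating sum Σ_i (−1)^i (σ with its i-th vertex removed). For instance
  ∂[2,3,4,5] = [3,4,5] − [2,4,5] + [2,3,5] − [2,3,4],
  ∂[1,2,3,4] = [2,3,4] − [1,3,4] + [1,2,4] − [1,2,3].
The 10×5 boundary matrix has rank 4 and Smith normal form diag(1,1,1,1).

Computing H_k = (kernel of ∂_k) / (image of ∂_{k+1}):

  H_0: rank C_0 − rank ∂_1 = 5 − 4 = 1, and the invariant factors of ∂_1 are all 1, so H_0 ≅ Z.
  H_1: rank ker ∂_1 − rank ∂_2 = (10 − 4) − 6 = 0, and the invariant factors of ∂_2 are all 1, so H_1 ≅ 0.
  H_2: rank ker ∂_2 − rank ∂_3 = (10 − 6) − 4 = 0, and the invariant factors of ∂_3 are all 1, so H_2 ≅ 0.
  H_3: rank ker ∂_3 − rank ∂_4 = (5 − 4) − 0 = 1, and there is no ∂_4, so H_3 ≅ Z.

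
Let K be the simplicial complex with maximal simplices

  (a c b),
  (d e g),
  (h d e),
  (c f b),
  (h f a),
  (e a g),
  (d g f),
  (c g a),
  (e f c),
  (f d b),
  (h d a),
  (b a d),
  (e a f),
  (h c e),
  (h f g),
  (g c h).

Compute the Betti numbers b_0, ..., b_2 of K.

K has 8 vertices, 24 edges, 16 triangles.
rank ∂_0 = 0, rank ∂_1 = 7 ⇒ b_0 = 8 − 0 − 7 = 1; all invariant factors of ∂_1 are 1 so no torsion. So H_0 = Z.
rank ∂_1 = 7, rank ∂_2 = 15 ⇒ b_1 = 24 − 7 − 15 = 2; all invariant factors of ∂_2 are 1 so no torsion. So H_1 = Z^2.
rank ∂_2 = 15, rank ∂_3 = 0 ⇒ b_2 = 16 − 15 − 0 = 1. So H_2 = Z.

b_0 = 1, b_1 = 2, b_2 = 1.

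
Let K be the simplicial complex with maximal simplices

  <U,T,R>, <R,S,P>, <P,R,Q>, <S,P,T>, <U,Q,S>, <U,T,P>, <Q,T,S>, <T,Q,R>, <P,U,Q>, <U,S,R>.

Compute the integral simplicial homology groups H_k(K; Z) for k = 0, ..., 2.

H_0 ≅ Z,  H_1 ≅ Z/2,  H_2 = 0.

We work with the vertex ordering P < Q < R < S < T < U. The simplices of K, each written with vertices in increasing order, are:

  0-simplices (6): P, Q, R, S, T, U
  1-simplices (15): PQ, PR, PS, PT, PU, QR, QS, QT, QU, RS, RT, RU, ST, SU, TU
  2-simplices (10): PQR, PQU, PRS, PST, PTU, QRT, QST, QSU, RSU, RTU

giving chain groups C_0 ≅ Z^6, C_1 ≅ Z^15, C_2 ≅ Z^10.

Boundary ∂_1: C_1 → C_0 maps an edge to its endpoints' difference, ∂[p,q] = q − p.
This gives a 6×15 integer matrix of rank 5; reducing to Smith normal form yields diagonal entries (1,1,1,1,1).

∂_2: C_2 → C_1 acts by ∂[p,q,r] = [q,r] − [p,r] + [p,q]. For instance
  ∂QSU = SU − QU + QS,
  ∂RTU = TU − RU + RT.
The resulting 15×10 matrix has rank 10, and its Smith normal form has invariant factors (1,1,1,1,1,1,1,1,1,2).

Computing H_k = (kernel of ∂_k) / (image of ∂_{k+1}):

  H_0: rank C_0 − rank ∂_1 = 6 − 5 = 1, and the invariant factors of ∂_1 are all 1, so H_0 = Z.
  H_1: rank ker ∂_1 − rank ∂_2 = (15 − 5) − 10 = 0, and ∂_2 has invariant factor 2 > 1, so H_1 = Z/2.
  H_2: rank ker ∂_2 − rank ∂_3 = (10 − 10) − 0 = 0, and there is no ∂_3, so H_2 = 0.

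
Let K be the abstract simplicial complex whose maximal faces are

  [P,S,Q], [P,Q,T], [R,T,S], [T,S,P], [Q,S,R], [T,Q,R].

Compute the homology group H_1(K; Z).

H_1 = 0.

Take the total order P < Q < R < S < T on the vertex set. Then K (dimension 2) consists of the simplices:

  0-simplices (5): P, Q, R, S, T
  1-simplices (9): PQ, PS, PT, QR, QS, QT, RS, RT, ST
  2-simplices (6): PQS, PQT, PST, QRS, QRT, RST

so the chain groups are C_0 ≅ Z^5, C_1 ≅ Z^9, C_2 ≅ Z^6.

Boundary ∂_1: C_1 → C_0 is given by ∂[p,q] = [q] − [p]. For instance
  ∂QT = T − Q.
This gives a 5×9 integer matrix of rank 4; reducing to Smith normal form yields diagonal entries (1,1,1,1).

Boundary ∂_2: C_2 → C_1 sends each 2-simplex [p,q,r] to [q,r] − [p,r] + [p,q]. For instance
  ∂QRS = RS − QS + QR,
  ∂QRT = RT − QT + QR.
The 9×6 boundary matrix has rank 5 and Smith normal form diag(1,1,1,1,1).

Reading off H_k = ker ∂_k / im ∂_{k+1}:

  H_1: rank ker ∂_1 − rank ∂_2 = (9 − 4) − 5 = 0, and the invariant factors of ∂_2 are all 1, so H_1 = 0.

(K is a triangulation of the 2-sphere S^2.)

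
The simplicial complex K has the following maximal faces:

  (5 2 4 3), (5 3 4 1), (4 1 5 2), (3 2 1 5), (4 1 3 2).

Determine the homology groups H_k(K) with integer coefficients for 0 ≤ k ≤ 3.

H_0 = Z,  H_1 = 0,  H_2 = 0,  H_3 = Z.

Take the total order 1 < 2 < 3 < 4 < 5 on the vertex set. Then K (dimension 3) consists of the simplices:

  0-simplices (5): [1], [2], [3], [4], [5]
  1-simplices (10): [1,2], [1,3], [1,4], [1,5], [2,3], [2,4], [2,5], [3,4], [3,5], [4,5]
  2-simplices (10): [1,2,3], [1,2,4], [1,2,5], [1,3,4], [1,3,5], [1,4,5], [2,3,4], [2,3,5], [2,4,5], [3,4,5]
  3-simplices (5): [1,2,3,4], [1,2,3,5], [1,2,4,5], [1,3,4,5], [2,3,4,5]

so the chain groups are C_0 ≅ Z^5, C_1 ≅ Z^10, C_2 ≅ Z^10, C_3 ≅ Z^5.

Boundary ∂_1: C_1 → C_0 maps an edge to its endpoints' difference, ∂[p,q] = q − p. For instance
  ∂[3,4] = [4] − [3].
The 5×10 boundary matrix has rank 4 and Smith normal form diag(1,1,1,1).

The boundary map ∂_2: C_2 → C_1 acts by ∂[p,q,r] = [q,r] − [p,r] + [p,q]. For instance
  ∂[1,2,4] = [2,4] − [1,4] + [1,2],
  ∂[3,4,5] = [4,5] − [3,5] + [3,4].
The 10×10 boundary matrix has rank 6 and Smith normal form diag(1,1,1,1,1,1).

Boundary ∂_3: C_3 → C_2 sends each 3-simplex σ to the alternating sum Σ_i (−1)^i (σ with its i-th vertex removed). For instance
  ∂[1,2,3,5] = [2,3,5] − [1,3,5] + [1,2,5] − [1,2,3],
  ∂[2,3,4,5] = [3,4,5] − [2,4,5] + [2,3,5] − [2,3,4].
The resulting 10×5 matrix has rank 4, and its Smith normal form has invariant factors (1,1,1,1).

From H_k ≅ ker(∂_k) / im(∂_{k+1}) we obtain:

  H_0: rank C_0 − rank ∂_1 = 5 − 4 = 1, and the invariant factors of ∂_1 are all 1, so H_0 ≅ Z.
  H_1: rank ker ∂_1 − rank ∂_2 = (10 − 4) − 6 = 0, and the invariant factors of ∂_2 are all 1, so H_1 ≅ 0.
  H_2: rank ker ∂_2 − rank ∂_3 = (10 − 6) − 4 = 0, and the invariant factors of ∂_3 are all 1, so H_2 ≅ 0.
  H_3: rank ker ∂_3 − rank ∂_4 = (5 − 4) − 0 = 1, and there is no ∂_4, so H_3 ≅ Z.

As a check, the Euler characteristic is 5 − 10 + 10 − 5 = 0, which agrees with 1 − 0 + 0 − 1 = 0.
(K is a triangulation of the 3-sphere S^3.)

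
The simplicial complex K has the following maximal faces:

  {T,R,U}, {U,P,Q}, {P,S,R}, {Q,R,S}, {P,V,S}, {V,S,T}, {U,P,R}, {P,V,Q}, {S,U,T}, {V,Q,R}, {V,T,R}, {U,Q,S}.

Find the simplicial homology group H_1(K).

H_1 ≅ Z/2.

K has 7 vertices, 18 edges, 12 triangles.
rank ∂_1 = 6, rank ∂_2 = 12 ⇒ b_1 = 18 − 6 − 12 = 0; ∂_2 has invariant factor(s) [2] giving torsion. So H_1 ≅ Z/2.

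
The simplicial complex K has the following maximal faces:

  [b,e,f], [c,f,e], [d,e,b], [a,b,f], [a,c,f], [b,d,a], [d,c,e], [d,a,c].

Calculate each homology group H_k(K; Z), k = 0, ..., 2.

K has 6 vertices, 12 edges, 8 triangles.
rank ∂_0 = 0, rank ∂_1 = 5 ⇒ b_0 = 6 − 0 − 5 = 1; all invariant factors of ∂_1 are 1 so no torsion. So H_0 ≅ Z.
rank ∂_1 = 5, rank ∂_2 = 7 ⇒ b_1 = 12 − 5 − 7 = 0; all invariant factors of ∂_2 are 1 so no torsion. So H_1 ≅ 0.
rank ∂_2 = 7, rank ∂_3 = 0 ⇒ b_2 = 8 − 7 − 0 = 1. So H_2 ≅ Z.

H_0 ≅ Z,  H_1 = 0,  H_2 ≅ Z.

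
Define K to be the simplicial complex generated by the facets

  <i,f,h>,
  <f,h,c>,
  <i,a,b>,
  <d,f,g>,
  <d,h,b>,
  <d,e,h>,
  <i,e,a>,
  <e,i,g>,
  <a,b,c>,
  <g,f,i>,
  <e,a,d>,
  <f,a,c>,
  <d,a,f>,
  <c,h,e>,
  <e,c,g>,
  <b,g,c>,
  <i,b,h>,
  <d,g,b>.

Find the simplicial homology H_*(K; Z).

H_0 = Z,  H_1 = Z^2,  H_2 = Z.

K has 9 vertices, 27 edges, 18 triangles.
rank ∂_0 = 0, rank ∂_1 = 8 ⇒ b_0 = 9 − 0 − 8 = 1; all invariant factors of ∂_1 are 1 so no torsion. So H_0 = Z.
rank ∂_1 = 8, rank ∂_2 = 17 ⇒ b_1 = 27 − 8 − 17 = 2; all invariant factors of ∂_2 are 1 so no torsion. So H_1 = Z^2.
rank ∂_2 = 17, rank ∂_3 = 0 ⇒ b_2 = 18 − 17 − 0 = 1. So H_2 = Z.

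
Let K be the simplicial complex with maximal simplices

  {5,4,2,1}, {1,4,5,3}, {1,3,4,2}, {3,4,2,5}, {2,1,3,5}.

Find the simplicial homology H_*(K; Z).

H_0 ≅ Z,  H_1 = 0,  H_2 = 0,  H_3 ≅ Z.

We work with the vertex ordering 1 < 2 < 3 < 4 < 5. The simplices of K, each written with vertices in increasing order, are:

  0-simplices (5): [1], [2], [3], [4], [5]
  1-simplices (10): [1,2], [1,3], [1,4], [1,5], [2,3], [2,4], [2,5], [3,4], [3,5], [4,5]
  2-simplices (10): [1,2,3], [1,2,4], [1,2,5], [1,3,4], [1,3,5], [1,4,5], [2,3,4], [2,3,5], [2,4,5], [3,4,5]
  3-simplices (5): [1,2,3,4], [1,2,3,5], [1,2,4,5], [1,3,4,5], [2,3,4,5]

Hence C_0 ≅ Z^5, C_1 ≅ Z^10, C_2 ≅ Z^10, C_3 ≅ Z^5.

Boundary ∂_1: C_1 → C_0 is given by ∂[p,q] = [q] − [p].
This gives a 5×10 integer matrix of rank 4; reducing to Smith normal form yields diagonal entries (1,1,1,1).

Boundary ∂_2: C_2 → C_1 maps a triangle to the signed sum of its edges. For instance
  ∂[1,3,5] = [3,5] − [1,5] + [1,3],
  ∂[1,3,4] = [3,4] − [1,4] + [1,3].
The 10×10 boundary matrix has rank 6 and Smith normal form diag(1,1,1,1,1,1).

The boundary map ∂_3: C_3 → C_2 sends each 3-simplex σ to the alternating sum Σ_i (−1)^i (σ with its i-th vertex removed). For instance
  ∂[1,2,4,5] = [2,4,5] − [1,4,5] + [1,2,5] − [1,2,4],
  ∂[1,2,3,4] = [2,3,4] − [1,3,4] + [1,2,4] − [1,2,3].
This gives a 10×5 integer matrix of rank 4; reducing to Smith normal form yields diagonal entries (1,1,1,1).

Now H_k = ker ∂_k / im ∂_{k+1}, so:

  H_0: rank C_0 − rank ∂_1 = 5 − 4 = 1, and the invariant factors of ∂_1 are all 1, so H_0 = Z.
  H_1: rank ker ∂_1 − rank ∂_2 = (10 − 4) − 6 = 0, and the invariant factors of ∂_2 are all 1, so H_1 = 0.
  H_2: rank ker ∂_2 − rank ∂_3 = (10 − 6) − 4 = 0, and the invariant factors of ∂_3 are all 1, so H_2 = 0.
  H_3: rank ker ∂_3 − rank ∂_4 = (5 − 4) − 0 = 1, and there is no ∂_4, so H_3 = Z.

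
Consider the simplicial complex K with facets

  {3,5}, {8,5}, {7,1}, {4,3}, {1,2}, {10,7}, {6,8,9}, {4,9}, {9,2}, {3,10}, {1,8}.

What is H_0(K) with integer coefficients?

H_0 ≅ Z.

We work with the vertex ordering 1 < 2 < 3 < 4 < 5 < 6 < 7 < 8 < 9 < 10. The simplices of K, each written with vertices in increasing order, are:

  0-simplices (10): [1], [2], [3], [4], [5], [6], [7], [8], [9], [10]
  1-simplices (13): [1,2], [1,7], [1,8], [2,9], [3,4], [3,5], [3,10], [4,9], [5,8], [6,8], [6,9], [7,10], [8,9]
  2-simplices (1): [6,8,9]

Hence C_0 ≅ Z^10, C_1 ≅ Z^13, C_2 ≅ Z^1.

Boundary ∂_1: C_1 → C_0 is given by ∂[p,q] = [q] − [p]. For instance
  ∂[3,10] = [10] − [3].
As a 10×13 matrix over Z this has rank 9, with invariant factors (1,1,1,1,1,1,1,1,1).

Boundary ∂_2: C_2 → C_1 maps a triangle to the signed sum of its edges. For instance
  ∂[6,8,9] = [8,9] − [6,9] + [6,8].
The resulting 13×1 matrix has rank 1, and its Smith normal form has invariant factors (1).

Reading off H_k = ker ∂_k / im ∂_{k+1}:

  H_0: rank C_0 − rank ∂_1 = 10 − 9 = 1, and the invariant factors of ∂_1 are all 1, so H_0 ≅ Z.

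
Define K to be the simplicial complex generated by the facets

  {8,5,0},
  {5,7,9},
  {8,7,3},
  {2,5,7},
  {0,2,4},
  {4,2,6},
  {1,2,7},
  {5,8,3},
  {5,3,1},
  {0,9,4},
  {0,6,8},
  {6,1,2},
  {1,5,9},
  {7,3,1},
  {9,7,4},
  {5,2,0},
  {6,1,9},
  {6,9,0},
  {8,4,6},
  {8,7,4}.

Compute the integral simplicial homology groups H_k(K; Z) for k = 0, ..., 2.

H_0 ≅ Z,  H_1 ≅ Z × Z/2,  H_2 = 0.

K has 10 vertices, 30 edges, 20 triangles.
rank ∂_0 = 0, rank ∂_1 = 9 ⇒ b_0 = 10 − 0 − 9 = 1; all invariant factors of ∂_1 are 1 so no torsion. So H_0 ≅ Z.
rank ∂_1 = 9, rank ∂_2 = 20 ⇒ b_1 = 30 − 9 − 20 = 1; ∂_2 has invariant factor(s) [2] giving torsion. So H_1 ≅ Z × Z/2.
rank ∂_2 = 20, rank ∂_3 = 0 ⇒ b_2 = 20 − 20 − 0 = 0. So H_2 ≅ 0.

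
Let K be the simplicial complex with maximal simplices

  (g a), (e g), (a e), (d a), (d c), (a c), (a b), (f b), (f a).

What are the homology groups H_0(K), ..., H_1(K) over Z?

H_0 = Z,  H_1 = Z^3.

Take the total order a < b < c < d < e < f < g on the vertex set. Then K (dimension 1) consists of the simplices:

  0-simplices (7): a, b, c, d, e, f, g
  1-simplices (9): ab, ac, ad, ae, af, ag, bf, cd, eg

so the chain groups are C_0 ≅ Z^7, C_1 ≅ Z^9.

∂_1: C_1 → C_0 is given by ∂[p,q] = [q] − [p].
This gives a 7×9 integer matrix of rank 6; reducing to Smith normal form yields diagonal entries (1,1,1,1,1,1).

From H_k ≅ ker(∂_k) / im(∂_{k+1}) we obtain:

  H_0: rank C_0 − rank ∂_1 = 7 − 6 = 1, and the invariant factors of ∂_1 are all 1, so H_0 ≅ Z.
  H_1: rank ker ∂_1 − rank ∂_2 = (9 − 6) − 0 = 3, and there is no ∂_2, so H_1 ≅ Z^3.

(K is a triangulation of a wedge of 3 circles.)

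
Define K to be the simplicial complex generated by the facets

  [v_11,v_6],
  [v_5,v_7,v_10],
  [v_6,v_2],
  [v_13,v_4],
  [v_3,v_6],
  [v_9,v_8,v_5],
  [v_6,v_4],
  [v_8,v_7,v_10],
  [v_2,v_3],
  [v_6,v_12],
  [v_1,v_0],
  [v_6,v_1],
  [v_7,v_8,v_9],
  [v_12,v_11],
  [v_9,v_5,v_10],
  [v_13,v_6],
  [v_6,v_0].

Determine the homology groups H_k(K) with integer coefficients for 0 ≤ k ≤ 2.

Take the total order v_0 < v_1 < v_2 < v_3 < v_4 < v_5 < v_6 < v_7 < v_8 < v_9 < v_10 < v_11 < v_12 < v_13 on the vertex set. Then K (dimension 2) consists of the simplices:

  0-simplices (14): [v_0], [v_1], [v_2], [v_3], [v_4], [v_5], [v_6], [v_7], [v_8], [v_9], [v_10], [v_11], [v_12], [v_13]
  1-simplices (22): (22 of them)
  2-simplices (5): [v_5,v_7,v_10], [v_5,v_8,v_9], [v_5,v_9,v_10], [v_7,v_8,v_9], [v_7,v_8,v_10]

giving chain groups C_0 ≅ Z^14, C_1 ≅ Z^22, C_2 ≅ Z^5.

∂_1: C_1 → C_0 maps an edge to its endpoints' difference, ∂[p,q] = q − p. For instance
  ∂[v_8,v_10] = [v_10] − [v_8].
This gives a 14×22 integer matrix of rank 12; reducing to Smith normal form yields diagonal entries (1,1,1,1,1,1,1,1,1,1,1,1).

Boundary ∂_2: C_2 → C_1 acts by ∂[p,q,r] = [q,r] − [p,r] + [p,q]. For instance
  ∂[v_5,v_7,v_10] = [v_7,v_10] − [v_5,v_10] + [v_5,v_7],
  ∂[v_5,v_9,v_10] = [v_9,v_10] − [v_5,v_10] + [v_5,v_9].
As a 22×5 matrix over Z this has rank 5, with invariant factors (1,1,1,1,1).

Reading off H_k = ker ∂_k / im ∂_{k+1}:

  H_0: rank C_0 − rank ∂_1 = 14 − 12 = 2, and the invariant factors of ∂_1 are all 1, so H_0 ≅ Z^2.
  H_1: rank ker ∂_1 − rank ∂_2 = (22 − 12) − 5 = 5, and the invariant factors of ∂_2 are all 1, so H_1 ≅ Z^5.
  H_2: rank ker ∂_2 − rank ∂_3 = (5 − 5) − 0 = 0, and there is no ∂_3, so H_2 ≅ 0.

As a check, the Euler characteristic is 14 − 22 + 5 = -3, which agrees with 2 − 5 + 0 = -3.

H_0 ≅ Z^2,  H_1 ≅ Z^5,  H_2 = 0.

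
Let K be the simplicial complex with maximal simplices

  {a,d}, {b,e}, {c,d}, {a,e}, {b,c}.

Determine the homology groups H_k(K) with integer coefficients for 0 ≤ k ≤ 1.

H_0 = Z,  H_1 = Z.

Take the total order a < b < c < d < e on the vertex set. Then K (dimension 1) consists of the simplices:

  0-simplices (5): a, b, c, d, e
  1-simplices (5): ad, ae, bc, be, cd

so the chain groups are C_0 ≅ Z^5, C_1 ≅ Z^5.

∂_1: C_1 → C_0 maps an edge to its endpoints' difference, ∂[p,q] = q − p.
The resulting 5×5 matrix has rank 4, and its Smith normal form has invariant factors (1,1,1,1).

Reading off H_k = ker ∂_k / im ∂_{k+1}:

  H_0: rank C_0 − rank ∂_1 = 5 − 4 = 1, and the invariant factors of ∂_1 are all 1, so H_0 ≅ Z.
  H_1: rank ker ∂_1 − rank ∂_2 = (5 − 4) − 0 = 1, and there is no ∂_2, so H_1 ≅ Z.

As a check, the Euler characteristic is 5 − 5 = 0, which agrees with 1 − 1 = 0.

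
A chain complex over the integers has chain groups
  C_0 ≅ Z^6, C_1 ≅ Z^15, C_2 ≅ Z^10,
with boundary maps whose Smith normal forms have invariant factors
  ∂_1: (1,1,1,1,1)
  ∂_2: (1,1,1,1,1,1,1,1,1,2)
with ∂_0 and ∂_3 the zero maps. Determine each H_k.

H_0 = Z,  H_1 = Z/2Z,  H_2 = 0.

H_0: b_0 = 6 − 0 − 5 = 1; torsion from ∂_1 factors > 1: none. So H_0 = Z.
H_1: b_1 = 15 − 5 − 10 = 0; torsion from ∂_2 factors > 1: [2]. So H_1 = Z/2Z.
H_2: b_2 = 10 − 10 − 0 = 0; torsion from ∂_3 factors > 1: none. So H_2 = 0.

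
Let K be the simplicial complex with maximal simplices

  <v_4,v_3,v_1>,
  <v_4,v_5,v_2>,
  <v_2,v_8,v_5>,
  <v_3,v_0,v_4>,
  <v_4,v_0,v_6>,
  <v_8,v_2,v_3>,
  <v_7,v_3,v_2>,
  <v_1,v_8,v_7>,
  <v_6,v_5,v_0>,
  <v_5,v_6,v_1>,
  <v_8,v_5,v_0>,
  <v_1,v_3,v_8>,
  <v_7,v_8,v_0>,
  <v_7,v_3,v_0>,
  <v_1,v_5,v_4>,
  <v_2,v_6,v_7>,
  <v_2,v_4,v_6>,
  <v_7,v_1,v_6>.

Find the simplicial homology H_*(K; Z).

H_0 = Z,  H_1 = Z ⊕ Z/2Z,  H_2 = 0.

We work with the vertex ordering v_0 < v_1 < v_2 < v_3 < v_4 < v_5 < v_6 < v_7 < v_8. The simplices of K, each written with vertices in increasing order, are:

  0-simplices (9): [v_0], [v_1], [v_2], [v_3], [v_4], [v_5], [v_6], [v_7], [v_8]
  1-simplices (27): (27 of them)
  2-simplices (18): (18 of them)

Hence C_0 ≅ Z^9, C_1 ≅ Z^27, C_2 ≅ Z^18.

Boundary ∂_1: C_1 → C_0 sends each edge [p,q] (with p < q) to q − p.
This gives a 9×27 integer matrix of rank 8; reducing to Smith normal form yields diagonal entries (1,1,1,1,1,1,1,1).

The boundary map ∂_2: C_2 → C_1 acts by ∂[p,q,r] = [q,r] − [p,r] + [p,q]. For instance
  ∂[v_2,v_4,v_6] = [v_4,v_6] − [v_2,v_6] + [v_2,v_4],
  ∂[v_0,v_5,v_8] = [v_5,v_8] − [v_0,v_8] + [v_0,v_5].
This gives a 27×18 integer matrix of rank 18; reducing to Smith normal form yields diagonal entries (1,1,1,1,1,1,1,1,1,1,1,1,1,1,1,1,1,2).

Computing H_k = (kernel of ∂_k) / (image of ∂_{k+1}):

  H_0: rank C_0 − rank ∂_1 = 9 − 8 = 1, and the invariant factors of ∂_1 are all 1, so H_0 ≅ Z.
  H_1: rank ker ∂_1 − rank ∂_2 = (27 − 8) − 18 = 1, and ∂_2 has invariant factor 2 > 1, so H_1 ≅ Z ⊕ Z/2Z.
  H_2: rank ker ∂_2 − rank ∂_3 = (18 − 18) − 0 = 0, and there is no ∂_3, so H_2 ≅ 0.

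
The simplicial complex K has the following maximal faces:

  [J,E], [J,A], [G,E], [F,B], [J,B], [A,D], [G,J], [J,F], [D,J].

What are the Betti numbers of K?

K has 7 vertices, 9 edges.
rank ∂_0 = 0, rank ∂_1 = 6 ⇒ b_0 = 7 − 0 − 6 = 1; all invariant factors of ∂_1 are 1 so no torsion. So H_0 = Z.
rank ∂_1 = 6, rank ∂_2 = 0 ⇒ b_1 = 9 − 6 − 0 = 3. So H_1 = Z^3.

b_0 = 1, b_1 = 3.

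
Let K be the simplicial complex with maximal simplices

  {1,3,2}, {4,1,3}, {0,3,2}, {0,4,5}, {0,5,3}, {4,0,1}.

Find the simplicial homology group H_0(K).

H_0 = Z.

Take the total order 0 < 1 < 2 < 3 < 4 < 5 on the vertex set. Then K (dimension 2) consists of the simplices:

  0-simplices (6): [0], [1], [2], [3], [4], [5]
  1-simplices (12): [0,1], [0,2], [0,3], [0,4], [0,5], [1,2], [1,3], [1,4], [2,3], [3,4], [3,5], [4,5]
  2-simplices (6): [0,1,4], [0,2,3], [0,3,5], [0,4,5], [1,2,3], [1,3,4]

so the chain groups are C_0 ≅ Z^6, C_1 ≅ Z^12, C_2 ≅ Z^6.

Boundary ∂_1: C_1 → C_0 maps an edge to its endpoints' difference, ∂[p,q] = q − p.
This gives a 6×12 integer matrix of rank 5; reducing to Smith normal form yields diagonal entries (1,1,1,1,1).

∂_2: C_2 → C_1 sends each 2-simplex [p,q,r] to [q,r] − [p,r] + [p,q]. For instance
  ∂[1,2,3] = [2,3] − [1,3] + [1,2],
  ∂[0,4,5] = [4,5] − [0,5] + [0,4].
The resulting 12×6 matrix has rank 6, and its Smith normal form has invariant factors (1,1,1,1,1,1).

Reading off H_k = ker ∂_k / im ∂_{k+1}:

  H_0: rank C_0 − rank ∂_1 = 6 − 5 = 1, and the invariant factors of ∂_1 are all 1, so H_0 ≅ Z.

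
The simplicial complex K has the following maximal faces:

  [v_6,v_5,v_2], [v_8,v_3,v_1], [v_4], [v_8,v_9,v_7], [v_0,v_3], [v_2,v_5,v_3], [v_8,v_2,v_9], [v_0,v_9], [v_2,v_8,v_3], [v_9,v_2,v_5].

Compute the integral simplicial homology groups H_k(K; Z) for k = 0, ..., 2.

Order the vertices as v_0 < v_1 < v_2 < v_3 < v_4 < v_5 < v_6 < v_7 < v_8 < v_9. Listing each simplex with vertices in this order, K has dimension 2 with simplices:

  0-simplices (10): [v_0], [v_1], [v_2], [v_3], [v_4], [v_5], [v_6], [v_7], [v_8], [v_9]
  1-simplices (16): (16 of them)
  2-simplices (7): [v_1,v_3,v_8], [v_2,v_3,v_5], [v_2,v_3,v_8], [v_2,v_5,v_6], [v_2,v_5,v_9], [v_2,v_8,v_9], [v_7,v_8,v_9]

Hence C_0 ≅ Z^10, C_1 ≅ Z^16, C_2 ≅ Z^7.

Boundary ∂_1: C_1 → C_0 is given by ∂[p,q] = [q] − [p].
This gives a 10×16 integer matrix of rank 8; reducing to Smith normal form yields diagonal entries (1,1,1,1,1,1,1,1).

The boundary map ∂_2: C_2 → C_1 acts by ∂[p,q,r] = [q,r] − [p,r] + [p,q]. For instance
  ∂[v_1,v_3,v_8] = [v_3,v_8] − [v_1,v_8] + [v_1,v_3],
  ∂[v_2,v_3,v_8] = [v_3,v_8] − [v_2,v_8] + [v_2,v_3].
The resulting 16×7 matrix has rank 7, and its Smith normal form has invariant factors (1,1,1,1,1,1,1).

From H_k ≅ ker(∂_k) / im(∂_{k+1}) we obtain:

  H_0: rank C_0 − rank ∂_1 = 10 − 8 = 2, and the invariant factors of ∂_1 are all 1, so H_0 ≅ Z^2.
  H_1: rank ker ∂_1 − rank ∂_2 = (16 − 8) − 7 = 1, and the invariant factors of ∂_2 are all 1, so H_1 ≅ Z.
  H_2: rank ker ∂_2 − rank ∂_3 = (7 − 7) − 0 = 0, and there is no ∂_3, so H_2 ≅ 0.

As a check, the Euler characteristic is 10 − 16 + 7 = 1, which agrees with 2 − 1 + 0 = 1.

H_0 = Z^2,  H_1 = Z,  H_2 = 0.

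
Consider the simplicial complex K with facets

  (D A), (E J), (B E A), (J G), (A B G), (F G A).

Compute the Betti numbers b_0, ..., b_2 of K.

We work with the vertex ordering A < B < D < E < F < G < J. The simplices of K, each written with vertices in increasing order, are:

  0-simplices (7): A, B, D, E, F, G, J
  1-simplices (10): AB, AD, AE, AF, AG, BE, BG, EJ, FG, GJ
  2-simplices (3): ABE, ABG, AFG

giving chain groups C_0 ≅ Z^7, C_1 ≅ Z^10, C_2 ≅ Z^3.

∂_1: C_1 → C_0 maps an edge to its endpoints' difference, ∂[p,q] = q − p.
The resulting 7×10 matrix has rank 6, and its Smith normal form has invariant factors (1,1,1,1,1,1).

∂_2: C_2 → C_1 acts by ∂[p,q,r] = [q,r] − [p,r] + [p,q]. For instance
  ∂ABE = BE − AE + AB,
  ∂ABG = BG − AG + AB.
The 10×3 boundary matrix has rank 3 and Smith normal form diag(1,1,1).

Computing H_k = (kernel of ∂_k) / (image of ∂_{k+1}):

  H_0: rank C_0 − rank ∂_1 = 7 − 6 = 1, and the invariant factors of ∂_1 are all 1, so H_0 ≅ Z.
  H_1: rank ker ∂_1 − rank ∂_2 = (10 − 6) − 3 = 1, and the invariant factors of ∂_2 are all 1, so H_1 ≅ Z.
  H_2: rank ker ∂_2 − rank ∂_3 = (3 − 3) − 0 = 0, and there is no ∂_3, so H_2 ≅ 0.

Hence the Betti numbers are b_0 = 1, b_1 = 1, b_2 = 0.

b_0 = 1, b_1 = 1, b_2 = 0.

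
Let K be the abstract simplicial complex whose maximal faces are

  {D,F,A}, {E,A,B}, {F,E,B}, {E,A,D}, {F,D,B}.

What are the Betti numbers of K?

b_0 = 1, b_1 = 1, b_2 = 0.

Fix the vertex order A < B < D < E < F and write every simplex with vertices in increasing order. Then dim K = 2 and the simplices of K are:

  0-simplices (5): A, B, D, E, F
  1-simplices (10): AB, AD, AE, AF, BD, BE, BF, DE, DF, EF
  2-simplices (5): ABE, ADE, ADF, BDF, BEF

Hence C_0 ≅ Z^5, C_1 ≅ Z^10, C_2 ≅ Z^5.

The boundary map ∂_1: C_1 → C_0 maps an edge to its endpoints' difference, ∂[p,q] = q − p. For instance
  ∂AB = B − A.
As a 5×10 matrix over Z this has rank 4, with invariant factors (1,1,1,1).

Boundary ∂_2: C_2 → C_1 maps a triangle to the signed sum of its edges. For instance
  ∂ABE = BE − AE + AB,
  ∂BEF = EF − BF + BE.
This gives a 10×5 integer matrix of rank 5; reducing to Smith normal form yields diagonal entries (1,1,1,1,1).

Computing H_k = (kernel of ∂_k) / (image of ∂_{k+1}):

  H_0: rank C_0 − rank ∂_1 = 5 − 4 = 1, and the invariant factors of ∂_1 are all 1, so H_0 = Z.
  H_1: rank ker ∂_1 − rank ∂_2 = (10 − 4) − 5 = 1, and the invariant factors of ∂_2 are all 1, so H_1 = Z.
  H_2: rank ker ∂_2 − rank ∂_3 = (5 − 5) − 0 = 0, and there is no ∂_3, so H_2 = 0.

(K is a triangulation of the Möbius band.)

Hence the Betti numbers are b_0 = 1, b_1 = 1, b_2 = 0.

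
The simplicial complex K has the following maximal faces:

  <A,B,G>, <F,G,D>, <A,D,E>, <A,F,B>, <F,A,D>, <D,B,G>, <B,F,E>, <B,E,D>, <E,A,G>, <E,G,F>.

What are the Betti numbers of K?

b_0 = 1, b_1 = 0, b_2 = 0.

Fix the vertex order A < B < D < E < F < G and write every simplex with vertices in increasing order. Then dim K = 2 and the simplices of K are:

  0-simplices (6): A, B, D, E, F, G
  1-simplices (15): AB, AD, AE, AF, AG, BD, BE, BF, BG, DE, DF, DG, EF, EG, FG
  2-simplices (10): ABF, ABG, ADE, ADF, AEG, BDE, BDG, BEF, DFG, EFG

so the chain groups are C_0 ≅ Z^6, C_1 ≅ Z^15, C_2 ≅ Z^10.

Boundary ∂_1: C_1 → C_0 sends each edge [p,q] (with p < q) to q − p. For instance
  ∂BE = E − B.
The 6×15 boundary matrix has rank 5 and Smith normal form diag(1,1,1,1,1).

The boundary map ∂_2: C_2 → C_1 sends each 2-simplex [p,q,r] to [q,r] − [p,r] + [p,q]. For instance
  ∂BDE = DE − BE + BD,
  ∂ADF = DF − AF + AD.
As a 15×10 matrix over Z this has rank 10, with invariant factors (1,1,1,1,1,1,1,1,1,2).

Now H_k = ker ∂_k / im ∂_{k+1}, so:

  H_0: rank C_0 − rank ∂_1 = 6 − 5 = 1, and the invariant factors of ∂_1 are all 1, so H_0 ≅ Z.
  H_1: rank ker ∂_1 − rank ∂_2 = (15 − 5) − 10 = 0, and ∂_2 has invariant factor 2 > 1, so H_1 ≅ Z/2.
  H_2: rank ker ∂_2 − rank ∂_3 = (10 − 10) − 0 = 0, and there is no ∂_3, so H_2 ≅ 0.

(K is a triangulation of the real projective plane RP^2.)

Hence the Betti numbers are b_0 = 1, b_1 = 0, b_2 = 0.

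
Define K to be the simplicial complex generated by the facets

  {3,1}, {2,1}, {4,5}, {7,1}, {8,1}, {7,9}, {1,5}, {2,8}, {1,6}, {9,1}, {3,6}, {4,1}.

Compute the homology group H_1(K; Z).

Order the vertices as 1 < 2 < 3 < 4 < 5 < 6 < 7 < 8 < 9. Listing each simplex with vertices in this order, K has dimension 1 with simplices:

  0-simplices (9): [1], [2], [3], [4], [5], [6], [7], [8], [9]
  1-simplices (12): [1,2], [1,3], [1,4], [1,5], [1,6], [1,7], [1,8], [1,9], [2,8], [3,6], [4,5], [7,9]

so the chain groups are C_0 ≅ Z^9, C_1 ≅ Z^12.

∂_1: C_1 → C_0 is given by ∂[p,q] = [q] − [p]. For instance
  ∂[3,6] = [6] − [3].
This gives a 9×12 integer matrix of rank 8; reducing to Smith normal form yields diagonal entries (1,1,1,1,1,1,1,1).

Computing H_k = (kernel of ∂_k) / (image of ∂_{k+1}):

  H_1: rank ker ∂_1 − rank ∂_2 = (12 − 8) − 0 = 4, and there is no ∂_2, so H_1 ≅ Z^4.

(K is a triangulation of a wedge of 4 circles.)

H_1 ≅ Z^4.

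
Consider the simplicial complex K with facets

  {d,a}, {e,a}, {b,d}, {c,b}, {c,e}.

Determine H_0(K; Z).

H_0 ≅ Z.

Take the total order a < b < c < d < e on the vertex set. Then K (dimension 1) consists of the simplices:

  0-simplices (5): a, b, c, d, e
  1-simplices (5): ad, ae, bc, bd, ce

so the chain groups are C_0 ≅ Z^5, C_1 ≅ Z^5.

Boundary ∂_1: C_1 → C_0 maps an edge to its endpoints' difference, ∂[p,q] = q − p. For instance
  ∂bd = d − b.
The resulting 5×5 matrix has rank 4, and its Smith normal form has invariant factors (1,1,1,1).

From H_k ≅ ker(∂_k) / im(∂_{k+1}) we obtain:

  H_0: rank C_0 − rank ∂_1 = 5 − 4 = 1, and the invariant factors of ∂_1 are all 1, so H_0 ≅ Z.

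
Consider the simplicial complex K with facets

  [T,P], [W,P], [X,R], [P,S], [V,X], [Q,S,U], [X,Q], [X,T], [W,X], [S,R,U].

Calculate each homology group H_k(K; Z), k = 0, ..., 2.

H_0 = Z,  H_1 = Z^3,  H_2 = 0.

Take the total order P < Q < R < S < T < U < V < W < X on the vertex set. Then K (dimension 2) consists of the simplices:

  0-simplices (9): P, Q, R, S, T, U, V, W, X
  1-simplices (13): PS, PT, PW, QS, QU, QX, RS, RU, RX, SU, TX, VX, WX
  2-simplices (2): QSU, RSU

so the chain groups are C_0 ≅ Z^9, C_1 ≅ Z^13, C_2 ≅ Z^2.

Boundary ∂_1: C_1 → C_0 maps an edge to its endpoints' difference, ∂[p,q] = q − p.
This gives a 9×13 integer matrix of rank 8; reducing to Smith normal form yields diagonal entries (1,1,1,1,1,1,1,1).

Boundary ∂_2: C_2 → C_1 maps a triangle to the signed sum of its edges. For instance
  ∂QSU = SU − QU + QS,
  ∂RSU = SU − RU + RS.
As a 13×2 matrix over Z this has rank 2, with invariant factors (1,1).

From H_k ≅ ker(∂_k) / im(∂_{k+1}) we obtain:

  H_0: rank C_0 − rank ∂_1 = 9 − 8 = 1, and the invariant factors of ∂_1 are all 1, so H_0 = Z.
  H_1: rank ker ∂_1 − rank ∂_2 = (13 − 8) − 2 = 3, and the invariant factors of ∂_2 are all 1, so H_1 = Z^3.
  H_2: rank ker ∂_2 − rank ∂_3 = (2 − 2) − 0 = 0, and there is no ∂_3, so H_2 = 0.

As a check, the Euler characteristic is 9 − 13 + 2 = -2, which agrees with 1 − 3 + 0 = -2.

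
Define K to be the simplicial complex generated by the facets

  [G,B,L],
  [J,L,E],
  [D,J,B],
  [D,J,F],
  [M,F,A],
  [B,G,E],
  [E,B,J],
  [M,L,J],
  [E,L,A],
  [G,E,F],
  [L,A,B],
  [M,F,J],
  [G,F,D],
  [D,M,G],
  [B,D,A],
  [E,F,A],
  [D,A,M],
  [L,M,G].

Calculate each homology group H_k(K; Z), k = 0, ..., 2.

Take the total order A < B < D < E < F < G < J < L < M on the vertex set. Then K (dimension 2) consists of the simplices:

  0-simplices (9): A, B, D, E, F, G, J, L, M
  1-simplices (27): AB, AD, AE, AF, AL, AM, BD, BE, BG, BJ, BL, DF, DG, DJ, DM, EF, EG, EJ, EL, FG, FJ, FM, GL, GM, JL, JM, LM
  2-simplices (18): ABD, ABL, ADM, AEF, AEL, AFM, BDJ, BEG, BEJ, BGL, DFG, DFJ, DGM, EFG, EJL, FJM, GLM, JLM

so the chain groups are C_0 ≅ Z^9, C_1 ≅ Z^27, C_2 ≅ Z^18.

∂_1: C_1 → C_0 maps an edge to its endpoints' difference, ∂[p,q] = q − p. For instance
  ∂GL = L − G.
As a 9×27 matrix over Z this has rank 8, with invariant factors (1,1,1,1,1,1,1,1).

Boundary ∂_2: C_2 → C_1 sends each 2-simplex [p,q,r] to [q,r] − [p,r] + [p,q]. For instance
  ∂DFJ = FJ − DJ + DF,
  ∂BEJ = EJ − BJ + BE.
The resulting 27×18 matrix has rank 18, and its Smith normal form has invariant factors (1,1,1,1,1,1,1,1,1,1,1,1,1,1,1,1,1,2).

Computing H_k = (kernel of ∂_k) / (image of ∂_{k+1}):

  H_0: rank C_0 − rank ∂_1 = 9 − 8 = 1, and the invariant factors of ∂_1 are all 1, so H_0 ≅ Z.
  H_1: rank ker ∂_1 − rank ∂_2 = (27 − 8) − 18 = 1, and ∂_2 has invariant factor 2 > 1, so H_1 ≅ Z ⊕ Z/2.
  H_2: rank ker ∂_2 − rank ∂_3 = (18 − 18) − 0 = 0, and there is no ∂_3, so H_2 ≅ 0.

H_0 = Z,  H_1 = Z ⊕ Z/2,  H_2 = 0.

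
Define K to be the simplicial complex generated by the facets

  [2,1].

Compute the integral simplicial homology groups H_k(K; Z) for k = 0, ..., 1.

H_0 = Z,  H_1 = 0.

Order the vertices as 1 < 2. Listing each simplex with vertices in this order, K has dimension 1 with simplices:

  0-simplices (2): [1], [2]
  1-simplices (1): [1,2]

Hence C_0 ≅ Z^2, C_1 ≅ Z^1.

Boundary ∂_1: C_1 → C_0 is given by ∂[p,q] = [q] − [p].
The resulting 2×1 matrix has rank 1, and its Smith normal form has invariant factors (1).

From H_k ≅ ker(∂_k) / im(∂_{k+1}) we obtain:

  H_0: rank C_0 − rank ∂_1 = 2 − 1 = 1, and the invariant factors of ∂_1 are all 1, so H_0 ≅ Z.
  H_1: rank ker ∂_1 − rank ∂_2 = (1 − 1) − 0 = 0, and there is no ∂_2, so H_1 ≅ 0.

As a check, the Euler characteristic is 2 − 1 = 1, which agrees with 1 − 0 = 1.
(K is a triangulation of the 1-simplex.)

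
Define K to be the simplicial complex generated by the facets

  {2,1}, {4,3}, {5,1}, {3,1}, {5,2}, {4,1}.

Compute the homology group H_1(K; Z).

Take the total order 1 < 2 < 3 < 4 < 5 on the vertex set. Then K (dimension 1) consists of the simplices:

  0-simplices (5): [1], [2], [3], [4], [5]
  1-simplices (6): [1,2], [1,3], [1,4], [1,5], [2,5], [3,4]

Hence C_0 ≅ Z^5, C_1 ≅ Z^6.

The boundary map ∂_1: C_1 → C_0 is given by ∂[p,q] = [q] − [p].
This gives a 5×6 integer matrix of rank 4; reducing to Smith normal form yields diagonal entries (1,1,1,1).

Computing H_k = (kernel of ∂_k) / (image of ∂_{k+1}):

  H_1: rank ker ∂_1 − rank ∂_2 = (6 − 4) − 0 = 2, and there is no ∂_2, so H_1 = Z^2.

H_1 ≅ Z^2.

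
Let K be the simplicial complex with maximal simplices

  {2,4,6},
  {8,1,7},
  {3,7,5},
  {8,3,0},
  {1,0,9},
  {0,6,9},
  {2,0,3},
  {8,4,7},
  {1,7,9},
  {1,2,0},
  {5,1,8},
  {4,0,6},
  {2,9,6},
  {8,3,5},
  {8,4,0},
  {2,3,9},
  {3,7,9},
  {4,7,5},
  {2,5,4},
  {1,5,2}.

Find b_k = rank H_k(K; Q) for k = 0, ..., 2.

b_0 = 1, b_1 = 1, b_2 = 0.

Order the vertices as 0 < 1 < 2 < 3 < 4 < 5 < 6 < 7 < 8 < 9. Listing each simplex with vertices in this order, K has dimension 2 with simplices:

  0-simplices (10): [0], [1], [2], [3], [4], [5], [6], [7], [8], [9]
  1-simplices (30): (30 of them)
  2-simplices (20): (20 of them)

so the chain groups are C_0 ≅ Z^10, C_1 ≅ Z^30, C_2 ≅ Z^20.

∂_1: C_1 → C_0 maps an edge to its endpoints' difference, ∂[p,q] = q − p.
The 10×30 boundary matrix has rank 9 and Smith normal form diag(1,1,1,1,1,1,1,1,1).

Boundary ∂_2: C_2 → C_1 maps a triangle to the signed sum of its edges. For instance
  ∂[0,6,9] = [6,9] − [0,9] + [0,6],
  ∂[3,7,9] = [7,9] − [3,9] + [3,7].
The 30×20 boundary matrix has rank 20 and Smith normal form diag(1,1,1,1,1,1,1,1,1,1,1,1,1,1,1,1,1,1,1,2).

From H_k ≅ ker(∂_k) / im(∂_{k+1}) we obtain:

  H_0: rank C_0 − rank ∂_1 = 10 − 9 = 1, and the invariant factors of ∂_1 are all 1, so H_0 ≅ Z.
  H_1: rank ker ∂_1 − rank ∂_2 = (30 − 9) − 20 = 1, and ∂_2 has invariant factor 2 > 1, so H_1 ≅ Z ⊕ Z/2.
  H_2: rank ker ∂_2 − rank ∂_3 = (20 − 20) − 0 = 0, and there is no ∂_3, so H_2 ≅ 0.

(K is a triangulation of the Klein bottle.)

Hence the Betti numbers are b_0 = 1, b_1 = 1, b_2 = 0.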